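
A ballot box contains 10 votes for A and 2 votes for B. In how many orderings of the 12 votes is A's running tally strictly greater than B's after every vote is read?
Strict-lead orderings = 44

Total orderings of the 12 votes with 10 for A: C(12, 10) = 66. By the Bertrand ballot formula (Cycle Lemma / reflection principle), the number of orderings in which A is strictly ahead of B throughout is (p − q)/(p + q) · C(p + q, p) = (10 − 2)/(10 + 2) · 66 = 44.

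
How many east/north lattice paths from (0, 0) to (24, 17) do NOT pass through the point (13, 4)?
Number of paths = 145643657730

Total paths from (0, 0) to (24, 17): C(41, 24) = 151584480450. Paths through (13, 4): (paths (0, 0) → (13, 4)) × (paths (13, 4) → (24, 17)) = C(17, 13) · C(24, 11) = 2380 · 2496144 = 5940822720. Avoidance count = 151584480450 − 5940822720 = 145643657730.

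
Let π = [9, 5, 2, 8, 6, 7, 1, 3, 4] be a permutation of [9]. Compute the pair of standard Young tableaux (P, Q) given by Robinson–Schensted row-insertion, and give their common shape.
P = [1, 3, 4] / [2, 6, 7] / [5, 8] / [9];  Q = [1, 4, 6] / [2, 5, 9] / [3, 8] / [7];  common shape = (3, 3, 2, 1)

Row-insert the values π_1, π_2, … into P one at a time, bumping the leftmost entry strictly greater than the inserted value down to the next row. The recording tableau Q records, in position (i, j), the step at which that cell was added to P.
  Insert 9 (step 1): P = [9];  Q = [1]
  Insert 5 (step 2): P = [5] / [9];  Q = [1] / [2]
  Insert 2 (step 3): P = [2] / [5] / [9];  Q = [1] / [2] / [3]
  Insert 8 (step 4): P = [2, 8] / [5] / [9];  Q = [1, 4] / [2] / [3]
  Insert 6 (step 5): P = [2, 6] / [5, 8] / [9];  Q = [1, 4] / [2, 5] / [3]
  Insert 7 (step 6): P = [2, 6, 7] / [5, 8] / [9];  Q = [1, 4, 6] / [2, 5] / [3]
  Insert 1 (step 7): P = [1, 6, 7] / [2, 8] / [5] / [9];  Q = [1, 4, 6] / [2, 5] / [3] / [7]
  Insert 3 (step 8): P = [1, 3, 7] / [2, 6] / [5, 8] / [9];  Q = [1, 4, 6] / [2, 5] / [3, 8] / [7]
  Insert 4 (step 9): P = [1, 3, 4] / [2, 6, 7] / [5, 8] / [9];  Q = [1, 4, 6] / [2, 5, 9] / [3, 8] / [7]
Final shape: (3, 3, 2, 1).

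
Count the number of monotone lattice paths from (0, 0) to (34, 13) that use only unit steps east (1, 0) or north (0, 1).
Number of paths = 140676848445

A monotone lattice path from (0, 0) to (34, 13) consists of 34 east steps and 13 north steps in some order, so it is determined by which 34 of the 47 steps are east. The count is C(47, 34) = 140676848445.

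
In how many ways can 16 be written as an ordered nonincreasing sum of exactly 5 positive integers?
p(16, 5 parts) = 37

Partitions of n into exactly k parts ↔ partitions of n − k into at most k parts (subtract 1 from each part). For n = 16, k = 5, the partitions are: 12+1+1+1+1, 11+2+1+1+1, 10+3+1+1+1, 10+2+2+1+1, 9+4+1+1+1, 9+3+2+1+1, 9+2+2+2+1, 8+5+1+1+1, 8+4+2+1+1, 8+3+3+1+1, 8+3+2+2+1, 8+2+2+2+2, 7+6+1+1+1, 7+5+2+1+1, 7+4+3+1+1, 7+4+2+2+1, 7+3+3+2+1, 7+3+2+2+2, 6+6+2+1+1, 6+5+3+1+1, 6+5+2+2+1, 6+4+4+1+1, 6+4+3+2+1, 6+4+2+2+2, 6+3+3+3+1, 6+3+3+2+2, 5+5+4+1+1, 5+5+3+2+1, 5+5+2+2+2, 5+4+4+2+1, … (37 total). Count = 37.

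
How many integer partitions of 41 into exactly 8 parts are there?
p(41, 8 parts) = 3828

Partitions of n into exactly k parts are in bijection with partitions of n − k into at most k parts (subtract 1 from each part). So p(41, exactly 8) = p(33, parts ≤ 8). Computing via the recurrence p(m, j) = p(m, j−1) + p(m−j, j) gives 3828.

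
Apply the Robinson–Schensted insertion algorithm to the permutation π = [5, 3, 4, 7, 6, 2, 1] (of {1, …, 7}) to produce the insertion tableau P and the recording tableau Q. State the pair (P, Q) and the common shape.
P = [1, 4, 6] / [2, 7] / [3] / [5];  Q = [1, 3, 4] / [2, 5] / [6] / [7];  common shape = (3, 2, 1, 1)

Row-insert the values π_1, π_2, … into P one at a time, bumping the leftmost entry strictly greater than the inserted value down to the next row. The recording tableau Q records, in position (i, j), the step at which that cell was added to P.
  Insert 5 (step 1): P = [5];  Q = [1]
  Insert 3 (step 2): P = [3] / [5];  Q = [1] / [2]
  Insert 4 (step 3): P = [3, 4] / [5];  Q = [1, 3] / [2]
  Insert 7 (step 4): P = [3, 4, 7] / [5];  Q = [1, 3, 4] / [2]
  Insert 6 (step 5): P = [3, 4, 6] / [5, 7];  Q = [1, 3, 4] / [2, 5]
  Insert 2 (step 6): P = [2, 4, 6] / [3, 7] / [5];  Q = [1, 3, 4] / [2, 5] / [6]
  Insert 1 (step 7): P = [1, 4, 6] / [2, 7] / [3] / [5];  Q = [1, 3, 4] / [2, 5] / [6] / [7]
Final shape: (3, 2, 1, 1).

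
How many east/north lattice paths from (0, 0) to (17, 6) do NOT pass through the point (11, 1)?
Number of paths = 95403

Total paths from (0, 0) to (17, 6): C(23, 17) = 100947. Paths through (11, 1): (paths (0, 0) → (11, 1)) × (paths (11, 1) → (17, 6)) = C(12, 11) · C(11, 6) = 12 · 462 = 5544. Avoidance count = 100947 − 5544 = 95403.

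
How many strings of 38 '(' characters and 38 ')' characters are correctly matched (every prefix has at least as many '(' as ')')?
C_38 = 176733862787006701400

These balanced parentheses are counted by the Catalan number C_n = (1/(n + 1)) · C(2n, n). For n = 38: C_38 = (1/39) · C(76, 38) = 6892620648693261354600/39 = 176733862787006701400.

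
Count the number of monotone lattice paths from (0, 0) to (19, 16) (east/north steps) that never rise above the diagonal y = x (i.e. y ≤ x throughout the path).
Number of paths = 811985790

By the reflection principle (André's argument), the number of monotone paths to (19, 16) with n ≤ m that never go above y = x is C(35, 19) − C(35, 20) = 4059928950 − 3247943160 = 811985790.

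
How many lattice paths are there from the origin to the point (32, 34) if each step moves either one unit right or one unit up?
Number of paths = 7007092303604022630

A monotone lattice path from (0, 0) to (32, 34) consists of 32 east steps and 34 north steps in some order, so it is determined by which 32 of the 66 steps are east. The count is C(66, 32) = 7007092303604022630.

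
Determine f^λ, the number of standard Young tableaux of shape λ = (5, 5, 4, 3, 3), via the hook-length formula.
# SYT of shape (5, 5, 4, 3, 3) = 34641750

Hook-length formula: f^λ = n! / Π hook(c), product over all cells c of the Young diagram. For λ = (5, 5, 4, 3, 3), n = 20 boxes. Hook lengths by row (left-to-right, top-to-bottom): [9, 8, 7, 4, 2]; [8, 7, 6, 3, 1]; [6, 5, 4, 1]; [4, 3, 2]; [3, 2, 1]. Product of hooks = 70230343680. So f^λ = 20! / 70230343680 = 2432902008176640000 / 70230343680 = 34641750.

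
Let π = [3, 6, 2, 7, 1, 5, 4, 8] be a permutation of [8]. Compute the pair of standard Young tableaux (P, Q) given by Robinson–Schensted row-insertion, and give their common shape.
P = [1, 4, 7, 8] / [2, 5] / [3, 6];  Q = [1, 2, 4, 8] / [3, 6] / [5, 7];  common shape = (4, 2, 2)

Row-insert the values π_1, π_2, … into P one at a time, bumping the leftmost entry strictly greater than the inserted value down to the next row. The recording tableau Q records, in position (i, j), the step at which that cell was added to P.
  Insert 3 (step 1): P = [3];  Q = [1]
  Insert 6 (step 2): P = [3, 6];  Q = [1, 2]
  Insert 2 (step 3): P = [2, 6] / [3];  Q = [1, 2] / [3]
  Insert 7 (step 4): P = [2, 6, 7] / [3];  Q = [1, 2, 4] / [3]
  Insert 1 (step 5): P = [1, 6, 7] / [2] / [3];  Q = [1, 2, 4] / [3] / [5]
  Insert 5 (step 6): P = [1, 5, 7] / [2, 6] / [3];  Q = [1, 2, 4] / [3, 6] / [5]
  Insert 4 (step 7): P = [1, 4, 7] / [2, 5] / [3, 6];  Q = [1, 2, 4] / [3, 6] / [5, 7]
  Insert 8 (step 8): P = [1, 4, 7, 8] / [2, 5] / [3, 6];  Q = [1, 2, 4, 8] / [3, 6] / [5, 7]
Final shape: (4, 2, 2).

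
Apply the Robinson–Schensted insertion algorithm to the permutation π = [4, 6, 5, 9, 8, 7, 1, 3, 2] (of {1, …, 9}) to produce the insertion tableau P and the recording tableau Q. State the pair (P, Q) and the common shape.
P = [1, 2, 7] / [3, 5] / [4, 8] / [6] / [9];  Q = [1, 2, 4] / [3, 5] / [6, 8] / [7] / [9];  common shape = (3, 2, 2, 1, 1)

Row-insert the values π_1, π_2, … into P one at a time, bumping the leftmost entry strictly greater than the inserted value down to the next row. The recording tableau Q records, in position (i, j), the step at which that cell was added to P.
  Insert 4 (step 1): P = [4];  Q = [1]
  Insert 6 (step 2): P = [4, 6];  Q = [1, 2]
  Insert 5 (step 3): P = [4, 5] / [6];  Q = [1, 2] / [3]
  Insert 9 (step 4): P = [4, 5, 9] / [6];  Q = [1, 2, 4] / [3]
  Insert 8 (step 5): P = [4, 5, 8] / [6, 9];  Q = [1, 2, 4] / [3, 5]
  Insert 7 (step 6): P = [4, 5, 7] / [6, 8] / [9];  Q = [1, 2, 4] / [3, 5] / [6]
  Insert 1 (step 7): P = [1, 5, 7] / [4, 8] / [6] / [9];  Q = [1, 2, 4] / [3, 5] / [6] / [7]
  Insert 3 (step 8): P = [1, 3, 7] / [4, 5] / [6, 8] / [9];  Q = [1, 2, 4] / [3, 5] / [6, 8] / [7]
  Insert 2 (step 9): P = [1, 2, 7] / [3, 5] / [4, 8] / [6] / [9];  Q = [1, 2, 4] / [3, 5] / [6, 8] / [7] / [9]
Final shape: (3, 2, 2, 1, 1).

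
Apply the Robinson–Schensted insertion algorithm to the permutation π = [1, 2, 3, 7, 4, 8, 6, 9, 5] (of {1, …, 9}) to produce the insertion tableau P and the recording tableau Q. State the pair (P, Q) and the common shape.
P = [1, 2, 3, 4, 5, 9] / [6, 8] / [7];  Q = [1, 2, 3, 4, 6, 8] / [5, 7] / [9];  common shape = (6, 2, 1)

Row-insert the values π_1, π_2, … into P one at a time, bumping the leftmost entry strictly greater than the inserted value down to the next row. The recording tableau Q records, in position (i, j), the step at which that cell was added to P.
  Insert 1 (step 1): P = [1];  Q = [1]
  Insert 2 (step 2): P = [1, 2];  Q = [1, 2]
  Insert 3 (step 3): P = [1, 2, 3];  Q = [1, 2, 3]
  Insert 7 (step 4): P = [1, 2, 3, 7];  Q = [1, 2, 3, 4]
  Insert 4 (step 5): P = [1, 2, 3, 4] / [7];  Q = [1, 2, 3, 4] / [5]
  Insert 8 (step 6): P = [1, 2, 3, 4, 8] / [7];  Q = [1, 2, 3, 4, 6] / [5]
  Insert 6 (step 7): P = [1, 2, 3, 4, 6] / [7, 8];  Q = [1, 2, 3, 4, 6] / [5, 7]
  Insert 9 (step 8): P = [1, 2, 3, 4, 6, 9] / [7, 8];  Q = [1, 2, 3, 4, 6, 8] / [5, 7]
  Insert 5 (step 9): P = [1, 2, 3, 4, 5, 9] / [6, 8] / [7];  Q = [1, 2, 3, 4, 6, 8] / [5, 7] / [9]
Final shape: (6, 2, 1).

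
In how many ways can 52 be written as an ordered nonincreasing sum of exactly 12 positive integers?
p(52, 12 parts) = 23334

Partitions of n into exactly k parts are in bijection with partitions of n − k into at most k parts (subtract 1 from each part). So p(52, exactly 12) = p(40, parts ≤ 12). Computing via the recurrence p(m, j) = p(m, j−1) + p(m−j, j) gives 23334.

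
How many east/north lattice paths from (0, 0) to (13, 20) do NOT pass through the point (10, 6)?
Number of paths = 567721000

Total paths from (0, 0) to (13, 20): C(33, 13) = 573166440. Paths through (10, 6): (paths (0, 0) → (10, 6)) × (paths (10, 6) → (13, 20)) = C(16, 10) · C(17, 3) = 8008 · 680 = 5445440. Avoidance count = 573166440 − 5445440 = 567721000.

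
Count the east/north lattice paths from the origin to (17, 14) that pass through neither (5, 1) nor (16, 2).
Number of paths = 233979672

Inclusion–exclusion. Total paths: C(31, 17) = 265182525. Through P₁: C(6, 5)·C(25, 12) = 31201800. Through P₂: C(18, 16)·C(13, 1) = 1989. Since P₁ is strictly southwest of P₂, a monotone path through both must visit P₁ then P₂; paths through both = C(6, 5)·C(12, 11)·C(13, 1) = 936. Avoid both = 265182525 − 31201800 − 1989 + 936 = 233979672.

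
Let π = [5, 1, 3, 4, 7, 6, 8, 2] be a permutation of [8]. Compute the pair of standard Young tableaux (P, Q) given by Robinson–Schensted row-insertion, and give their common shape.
P = [1, 2, 4, 6, 8] / [3, 7] / [5];  Q = [1, 3, 4, 5, 7] / [2, 6] / [8];  common shape = (5, 2, 1)

Row-insert the values π_1, π_2, … into P one at a time, bumping the leftmost entry strictly greater than the inserted value down to the next row. The recording tableau Q records, in position (i, j), the step at which that cell was added to P.
  Insert 5 (step 1): P = [5];  Q = [1]
  Insert 1 (step 2): P = [1] / [5];  Q = [1] / [2]
  Insert 3 (step 3): P = [1, 3] / [5];  Q = [1, 3] / [2]
  Insert 4 (step 4): P = [1, 3, 4] / [5];  Q = [1, 3, 4] / [2]
  Insert 7 (step 5): P = [1, 3, 4, 7] / [5];  Q = [1, 3, 4, 5] / [2]
  Insert 6 (step 6): P = [1, 3, 4, 6] / [5, 7];  Q = [1, 3, 4, 5] / [2, 6]
  Insert 8 (step 7): P = [1, 3, 4, 6, 8] / [5, 7];  Q = [1, 3, 4, 5, 7] / [2, 6]
  Insert 2 (step 8): P = [1, 2, 4, 6, 8] / [3, 7] / [5];  Q = [1, 3, 4, 5, 7] / [2, 6] / [8]
Final shape: (5, 2, 1).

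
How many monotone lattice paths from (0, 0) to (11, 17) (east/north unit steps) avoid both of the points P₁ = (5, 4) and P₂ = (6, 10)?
Number of paths = 12411756

Inclusion–exclusion. Total paths: C(28, 11) = 21474180. Through P₁: C(9, 5)·C(19, 6) = 3418632. Through P₂: C(16, 6)·C(12, 5) = 6342336. Since P₁ is strictly southwest of P₂, a monotone path through both must visit P₁ then P₂; paths through both = C(9, 5)·C(7, 1)·C(12, 5) = 698544. Avoid both = 21474180 − 3418632 − 6342336 + 698544 = 12411756.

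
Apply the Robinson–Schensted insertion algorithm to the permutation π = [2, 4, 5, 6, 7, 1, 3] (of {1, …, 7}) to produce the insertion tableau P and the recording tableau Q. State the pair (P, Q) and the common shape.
P = [1, 3, 5, 6, 7] / [2, 4];  Q = [1, 2, 3, 4, 5] / [6, 7];  common shape = (5, 2)

Row-insert the values π_1, π_2, … into P one at a time, bumping the leftmost entry strictly greater than the inserted value down to the next row. The recording tableau Q records, in position (i, j), the step at which that cell was added to P.
  Insert 2 (step 1): P = [2];  Q = [1]
  Insert 4 (step 2): P = [2, 4];  Q = [1, 2]
  Insert 5 (step 3): P = [2, 4, 5];  Q = [1, 2, 3]
  Insert 6 (step 4): P = [2, 4, 5, 6];  Q = [1, 2, 3, 4]
  Insert 7 (step 5): P = [2, 4, 5, 6, 7];  Q = [1, 2, 3, 4, 5]
  Insert 1 (step 6): P = [1, 4, 5, 6, 7] / [2];  Q = [1, 2, 3, 4, 5] / [6]
  Insert 3 (step 7): P = [1, 3, 5, 6, 7] / [2, 4];  Q = [1, 2, 3, 4, 5] / [6, 7]
Final shape: (5, 2).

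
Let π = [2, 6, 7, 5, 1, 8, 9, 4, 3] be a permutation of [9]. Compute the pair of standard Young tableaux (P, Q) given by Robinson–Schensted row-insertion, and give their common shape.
P = [1, 3, 7, 8, 9] / [2, 4] / [5] / [6];  Q = [1, 2, 3, 6, 7] / [4, 8] / [5] / [9];  common shape = (5, 2, 1, 1)

Row-insert the values π_1, π_2, … into P one at a time, bumping the leftmost entry strictly greater than the inserted value down to the next row. The recording tableau Q records, in position (i, j), the step at which that cell was added to P.
  Insert 2 (step 1): P = [2];  Q = [1]
  Insert 6 (step 2): P = [2, 6];  Q = [1, 2]
  Insert 7 (step 3): P = [2, 6, 7];  Q = [1, 2, 3]
  Insert 5 (step 4): P = [2, 5, 7] / [6];  Q = [1, 2, 3] / [4]
  Insert 1 (step 5): P = [1, 5, 7] / [2] / [6];  Q = [1, 2, 3] / [4] / [5]
  Insert 8 (step 6): P = [1, 5, 7, 8] / [2] / [6];  Q = [1, 2, 3, 6] / [4] / [5]
  Insert 9 (step 7): P = [1, 5, 7, 8, 9] / [2] / [6];  Q = [1, 2, 3, 6, 7] / [4] / [5]
  Insert 4 (step 8): P = [1, 4, 7, 8, 9] / [2, 5] / [6];  Q = [1, 2, 3, 6, 7] / [4, 8] / [5]
  Insert 3 (step 9): P = [1, 3, 7, 8, 9] / [2, 4] / [5] / [6];  Q = [1, 2, 3, 6, 7] / [4, 8] / [5] / [9]
Final shape: (5, 2, 1, 1).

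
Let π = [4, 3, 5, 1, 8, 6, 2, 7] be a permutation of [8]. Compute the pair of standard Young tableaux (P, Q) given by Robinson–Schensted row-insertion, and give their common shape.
P = [1, 2, 6, 7] / [3, 5] / [4, 8];  Q = [1, 3, 5, 8] / [2, 6] / [4, 7];  common shape = (4, 2, 2)

Row-insert the values π_1, π_2, … into P one at a time, bumping the leftmost entry strictly greater than the inserted value down to the next row. The recording tableau Q records, in position (i, j), the step at which that cell was added to P.
  Insert 4 (step 1): P = [4];  Q = [1]
  Insert 3 (step 2): P = [3] / [4];  Q = [1] / [2]
  Insert 5 (step 3): P = [3, 5] / [4];  Q = [1, 3] / [2]
  Insert 1 (step 4): P = [1, 5] / [3] / [4];  Q = [1, 3] / [2] / [4]
  Insert 8 (step 5): P = [1, 5, 8] / [3] / [4];  Q = [1, 3, 5] / [2] / [4]
  Insert 6 (step 6): P = [1, 5, 6] / [3, 8] / [4];  Q = [1, 3, 5] / [2, 6] / [4]
  Insert 2 (step 7): P = [1, 2, 6] / [3, 5] / [4, 8];  Q = [1, 3, 5] / [2, 6] / [4, 7]
  Insert 7 (step 8): P = [1, 2, 6, 7] / [3, 5] / [4, 8];  Q = [1, 3, 5, 8] / [2, 6] / [4, 7]
Final shape: (4, 2, 2).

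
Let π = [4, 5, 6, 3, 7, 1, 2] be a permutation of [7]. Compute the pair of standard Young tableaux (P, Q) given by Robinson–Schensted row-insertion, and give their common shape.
P = [1, 2, 6, 7] / [3, 5] / [4];  Q = [1, 2, 3, 5] / [4, 7] / [6];  common shape = (4, 2, 1)

Row-insert the values π_1, π_2, … into P one at a time, bumping the leftmost entry strictly greater than the inserted value down to the next row. The recording tableau Q records, in position (i, j), the step at which that cell was added to P.
  Insert 4 (step 1): P = [4];  Q = [1]
  Insert 5 (step 2): P = [4, 5];  Q = [1, 2]
  Insert 6 (step 3): P = [4, 5, 6];  Q = [1, 2, 3]
  Insert 3 (step 4): P = [3, 5, 6] / [4];  Q = [1, 2, 3] / [4]
  Insert 7 (step 5): P = [3, 5, 6, 7] / [4];  Q = [1, 2, 3, 5] / [4]
  Insert 1 (step 6): P = [1, 5, 6, 7] / [3] / [4];  Q = [1, 2, 3, 5] / [4] / [6]
  Insert 2 (step 7): P = [1, 2, 6, 7] / [3, 5] / [4];  Q = [1, 2, 3, 5] / [4, 7] / [6]
Final shape: (4, 2, 1).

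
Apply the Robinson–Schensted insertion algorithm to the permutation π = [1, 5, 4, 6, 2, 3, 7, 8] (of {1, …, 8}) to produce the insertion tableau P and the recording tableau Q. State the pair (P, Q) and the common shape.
P = [1, 2, 3, 7, 8] / [4, 6] / [5];  Q = [1, 2, 4, 7, 8] / [3, 6] / [5];  common shape = (5, 2, 1)

Row-insert the values π_1, π_2, … into P one at a time, bumping the leftmost entry strictly greater than the inserted value down to the next row. The recording tableau Q records, in position (i, j), the step at which that cell was added to P.
  Insert 1 (step 1): P = [1];  Q = [1]
  Insert 5 (step 2): P = [1, 5];  Q = [1, 2]
  Insert 4 (step 3): P = [1, 4] / [5];  Q = [1, 2] / [3]
  Insert 6 (step 4): P = [1, 4, 6] / [5];  Q = [1, 2, 4] / [3]
  Insert 2 (step 5): P = [1, 2, 6] / [4] / [5];  Q = [1, 2, 4] / [3] / [5]
  Insert 3 (step 6): P = [1, 2, 3] / [4, 6] / [5];  Q = [1, 2, 4] / [3, 6] / [5]
  Insert 7 (step 7): P = [1, 2, 3, 7] / [4, 6] / [5];  Q = [1, 2, 4, 7] / [3, 6] / [5]
  Insert 8 (step 8): P = [1, 2, 3, 7, 8] / [4, 6] / [5];  Q = [1, 2, 4, 7, 8] / [3, 6] / [5]
Final shape: (5, 2, 1).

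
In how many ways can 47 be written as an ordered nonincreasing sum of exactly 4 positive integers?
p(47, 4 parts) = 764

Partitions of n into exactly k parts are in bijection with partitions of n − k into at most k parts (subtract 1 from each part). So p(47, exactly 4) = p(43, parts ≤ 4). Computing via the recurrence p(m, j) = p(m, j−1) + p(m−j, j) gives 764.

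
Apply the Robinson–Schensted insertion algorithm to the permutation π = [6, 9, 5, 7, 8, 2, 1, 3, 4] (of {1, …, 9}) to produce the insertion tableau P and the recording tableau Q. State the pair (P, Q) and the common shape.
P = [1, 3, 4] / [2, 7, 8] / [5, 9] / [6];  Q = [1, 2, 5] / [3, 4, 9] / [6, 8] / [7];  common shape = (3, 3, 2, 1)

Row-insert the values π_1, π_2, … into P one at a time, bumping the leftmost entry strictly greater than the inserted value down to the next row. The recording tableau Q records, in position (i, j), the step at which that cell was added to P.
  Insert 6 (step 1): P = [6];  Q = [1]
  Insert 9 (step 2): P = [6, 9];  Q = [1, 2]
  Insert 5 (step 3): P = [5, 9] / [6];  Q = [1, 2] / [3]
  Insert 7 (step 4): P = [5, 7] / [6, 9];  Q = [1, 2] / [3, 4]
  Insert 8 (step 5): P = [5, 7, 8] / [6, 9];  Q = [1, 2, 5] / [3, 4]
  Insert 2 (step 6): P = [2, 7, 8] / [5, 9] / [6];  Q = [1, 2, 5] / [3, 4] / [6]
  Insert 1 (step 7): P = [1, 7, 8] / [2, 9] / [5] / [6];  Q = [1, 2, 5] / [3, 4] / [6] / [7]
  Insert 3 (step 8): P = [1, 3, 8] / [2, 7] / [5, 9] / [6];  Q = [1, 2, 5] / [3, 4] / [6, 8] / [7]
  Insert 4 (step 9): P = [1, 3, 4] / [2, 7, 8] / [5, 9] / [6];  Q = [1, 2, 5] / [3, 4, 9] / [6, 8] / [7]
Final shape: (3, 3, 2, 1).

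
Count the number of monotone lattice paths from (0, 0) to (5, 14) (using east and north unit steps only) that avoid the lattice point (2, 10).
Number of paths = 9318

Total paths from (0, 0) to (5, 14): C(19, 5) = 11628. Paths through (2, 10): (paths (0, 0) → (2, 10)) × (paths (2, 10) → (5, 14)) = C(12, 2) · C(7, 3) = 66 · 35 = 2310. Avoidance count = 11628 − 2310 = 9318.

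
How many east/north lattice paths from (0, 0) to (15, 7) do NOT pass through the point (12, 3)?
Number of paths = 154619

Total paths from (0, 0) to (15, 7): C(22, 15) = 170544. Paths through (12, 3): (paths (0, 0) → (12, 3)) × (paths (12, 3) → (15, 7)) = C(15, 12) · C(7, 3) = 455 · 35 = 15925. Avoidance count = 170544 − 15925 = 154619.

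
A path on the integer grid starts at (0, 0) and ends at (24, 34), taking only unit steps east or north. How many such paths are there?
Number of paths = 12832205713993575

A monotone lattice path from (0, 0) to (24, 34) consists of 24 east steps and 34 north steps in some order, so it is determined by which 24 of the 58 steps are east. The count is C(58, 24) = 12832205713993575.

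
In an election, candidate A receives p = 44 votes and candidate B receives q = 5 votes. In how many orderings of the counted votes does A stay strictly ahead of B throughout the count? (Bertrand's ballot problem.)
Strict-lead orderings = 1517724

Total orderings of the 49 votes with 44 for A: C(49, 44) = 1906884. By the Bertrand ballot formula (Cycle Lemma / reflection principle), the number of orderings in which A is strictly ahead of B throughout is (p − q)/(p + q) · C(p + q, p) = (44 − 5)/(44 + 5) · 1906884 = 1517724.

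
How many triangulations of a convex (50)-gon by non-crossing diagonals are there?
C_48 = 131327898242169365477991900

These polygon triangulations are counted by the Catalan number C_n = (1/(n + 1)) · C(2n, n). For n = 48: C_48 = (1/49) · C(96, 48) = 6435067013866298908421603100/49 = 131327898242169365477991900.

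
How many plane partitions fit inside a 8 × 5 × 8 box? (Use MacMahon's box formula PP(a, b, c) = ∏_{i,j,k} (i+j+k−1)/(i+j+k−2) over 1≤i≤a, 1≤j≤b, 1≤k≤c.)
PP(8, 5, 8) = 3940599631842016

Evaluate the triple product over i = 1..8, j = 1..5, k = 1..8. The factors are (2/1) · (3/2) · (4/3) · (5/4) · (6/5) · (7/6) · (8/7) · (9/8) · … (320 factors total). The numerators and denominators telescope so the product is an integer; carrying out the multiplication exactly gives PP(8, 5, 8) = 3940599631842016.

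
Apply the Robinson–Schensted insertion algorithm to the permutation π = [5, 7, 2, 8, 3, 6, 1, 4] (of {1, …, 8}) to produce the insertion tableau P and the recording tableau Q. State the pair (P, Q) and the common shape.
P = [1, 3, 4] / [2, 6, 8] / [5, 7];  Q = [1, 2, 4] / [3, 5, 6] / [7, 8];  common shape = (3, 3, 2)

Row-insert the values π_1, π_2, … into P one at a time, bumping the leftmost entry strictly greater than the inserted value down to the next row. The recording tableau Q records, in position (i, j), the step at which that cell was added to P.
  Insert 5 (step 1): P = [5];  Q = [1]
  Insert 7 (step 2): P = [5, 7];  Q = [1, 2]
  Insert 2 (step 3): P = [2, 7] / [5];  Q = [1, 2] / [3]
  Insert 8 (step 4): P = [2, 7, 8] / [5];  Q = [1, 2, 4] / [3]
  Insert 3 (step 5): P = [2, 3, 8] / [5, 7];  Q = [1, 2, 4] / [3, 5]
  Insert 6 (step 6): P = [2, 3, 6] / [5, 7, 8];  Q = [1, 2, 4] / [3, 5, 6]
  Insert 1 (step 7): P = [1, 3, 6] / [2, 7, 8] / [5];  Q = [1, 2, 4] / [3, 5, 6] / [7]
  Insert 4 (step 8): P = [1, 3, 4] / [2, 6, 8] / [5, 7];  Q = [1, 2, 4] / [3, 5, 6] / [7, 8]
Final shape: (3, 3, 2).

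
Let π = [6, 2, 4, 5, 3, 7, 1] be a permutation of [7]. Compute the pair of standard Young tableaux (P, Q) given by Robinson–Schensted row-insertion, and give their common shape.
P = [1, 3, 5, 7] / [2] / [4] / [6];  Q = [1, 3, 4, 6] / [2] / [5] / [7];  common shape = (4, 1, 1, 1)

Row-insert the values π_1, π_2, … into P one at a time, bumping the leftmost entry strictly greater than the inserted value down to the next row. The recording tableau Q records, in position (i, j), the step at which that cell was added to P.
  Insert 6 (step 1): P = [6];  Q = [1]
  Insert 2 (step 2): P = [2] / [6];  Q = [1] / [2]
  Insert 4 (step 3): P = [2, 4] / [6];  Q = [1, 3] / [2]
  Insert 5 (step 4): P = [2, 4, 5] / [6];  Q = [1, 3, 4] / [2]
  Insert 3 (step 5): P = [2, 3, 5] / [4] / [6];  Q = [1, 3, 4] / [2] / [5]
  Insert 7 (step 6): P = [2, 3, 5, 7] / [4] / [6];  Q = [1, 3, 4, 6] / [2] / [5]
  Insert 1 (step 7): P = [1, 3, 5, 7] / [2] / [4] / [6];  Q = [1, 3, 4, 6] / [2] / [5] / [7]
Final shape: (4, 1, 1, 1).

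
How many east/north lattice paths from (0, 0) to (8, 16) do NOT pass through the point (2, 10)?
Number of paths = 674487

Total paths from (0, 0) to (8, 16): C(24, 8) = 735471. Paths through (2, 10): (paths (0, 0) → (2, 10)) × (paths (2, 10) → (8, 16)) = C(12, 2) · C(12, 6) = 66 · 924 = 60984. Avoidance count = 735471 − 60984 = 674487.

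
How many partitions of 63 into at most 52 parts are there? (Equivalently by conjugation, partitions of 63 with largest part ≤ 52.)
p(63, parts ≤ 52) = 1505360

Use the recurrence p(n, m) = p(n, m−1) + p(n−m, m): either the largest part is < m (count p(n, m−1)) or the largest part is exactly m (remove one copy of m, count p(n−m, m)). With p(0, ·) = 1 this gives p(63, parts ≤ 52) = 1505360. (By conjugating Young diagrams, this also counts partitions of 63 into at most 52 parts.)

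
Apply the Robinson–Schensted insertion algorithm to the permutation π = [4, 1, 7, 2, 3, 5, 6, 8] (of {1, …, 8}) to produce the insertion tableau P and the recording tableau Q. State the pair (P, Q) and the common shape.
P = [1, 2, 3, 5, 6, 8] / [4, 7];  Q = [1, 3, 5, 6, 7, 8] / [2, 4];  common shape = (6, 2)

Row-insert the values π_1, π_2, … into P one at a time, bumping the leftmost entry strictly greater than the inserted value down to the next row. The recording tableau Q records, in position (i, j), the step at which that cell was added to P.
  Insert 4 (step 1): P = [4];  Q = [1]
  Insert 1 (step 2): P = [1] / [4];  Q = [1] / [2]
  Insert 7 (step 3): P = [1, 7] / [4];  Q = [1, 3] / [2]
  Insert 2 (step 4): P = [1, 2] / [4, 7];  Q = [1, 3] / [2, 4]
  Insert 3 (step 5): P = [1, 2, 3] / [4, 7];  Q = [1, 3, 5] / [2, 4]
  Insert 5 (step 6): P = [1, 2, 3, 5] / [4, 7];  Q = [1, 3, 5, 6] / [2, 4]
  Insert 6 (step 7): P = [1, 2, 3, 5, 6] / [4, 7];  Q = [1, 3, 5, 6, 7] / [2, 4]
  Insert 8 (step 8): P = [1, 2, 3, 5, 6, 8] / [4, 7];  Q = [1, 3, 5, 6, 7, 8] / [2, 4]
Final shape: (6, 2).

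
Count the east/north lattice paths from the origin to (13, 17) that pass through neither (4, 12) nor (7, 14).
Number of paths = 107877490

Inclusion–exclusion. Total paths: C(30, 13) = 119759850. Through P₁: C(16, 4)·C(14, 9) = 3643640. Through P₂: C(21, 7)·C(9, 6) = 9767520. Since P₁ is strictly southwest of P₂, a monotone path through both must visit P₁ then P₂; paths through both = C(16, 4)·C(5, 3)·C(9, 6) = 1528800. Avoid both = 119759850 − 3643640 − 9767520 + 1528800 = 107877490.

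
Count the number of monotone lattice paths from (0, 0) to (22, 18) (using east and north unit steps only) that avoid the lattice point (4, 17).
Number of paths = 113380148085

Total paths from (0, 0) to (22, 18): C(40, 22) = 113380261800. Paths through (4, 17): (paths (0, 0) → (4, 17)) × (paths (4, 17) → (22, 18)) = C(21, 4) · C(19, 18) = 5985 · 19 = 113715. Avoidance count = 113380261800 − 113715 = 113380148085.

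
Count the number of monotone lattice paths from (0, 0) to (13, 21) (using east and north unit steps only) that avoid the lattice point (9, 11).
Number of paths = 759855800

Total paths from (0, 0) to (13, 21): C(34, 13) = 927983760. Paths through (9, 11): (paths (0, 0) → (9, 11)) × (paths (9, 11) → (13, 21)) = C(20, 9) · C(14, 4) = 167960 · 1001 = 168127960. Avoidance count = 927983760 − 168127960 = 759855800.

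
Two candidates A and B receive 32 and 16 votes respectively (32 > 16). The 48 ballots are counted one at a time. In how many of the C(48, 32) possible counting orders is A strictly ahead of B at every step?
Strict-lead orderings = 751616304549

Total orderings of the 48 votes with 32 for A: C(48, 32) = 2254848913647. By the Bertrand ballot formula (Cycle Lemma / reflection principle), the number of orderings in which A is strictly ahead of B throughout is (p − q)/(p + q) · C(p + q, p) = (32 − 16)/(32 + 16) · 2254848913647 = 751616304549.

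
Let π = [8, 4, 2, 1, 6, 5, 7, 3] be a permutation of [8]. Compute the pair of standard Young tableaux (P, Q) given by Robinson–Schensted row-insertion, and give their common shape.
P = [1, 3, 7] / [2, 5] / [4, 6] / [8];  Q = [1, 5, 7] / [2, 6] / [3, 8] / [4];  common shape = (3, 2, 2, 1)

Row-insert the values π_1, π_2, … into P one at a time, bumping the leftmost entry strictly greater than the inserted value down to the next row. The recording tableau Q records, in position (i, j), the step at which that cell was added to P.
  Insert 8 (step 1): P = [8];  Q = [1]
  Insert 4 (step 2): P = [4] / [8];  Q = [1] / [2]
  Insert 2 (step 3): P = [2] / [4] / [8];  Q = [1] / [2] / [3]
  Insert 1 (step 4): P = [1] / [2] / [4] / [8];  Q = [1] / [2] / [3] / [4]
  Insert 6 (step 5): P = [1, 6] / [2] / [4] / [8];  Q = [1, 5] / [2] / [3] / [4]
  Insert 5 (step 6): P = [1, 5] / [2, 6] / [4] / [8];  Q = [1, 5] / [2, 6] / [3] / [4]
  Insert 7 (step 7): P = [1, 5, 7] / [2, 6] / [4] / [8];  Q = [1, 5, 7] / [2, 6] / [3] / [4]
  Insert 3 (step 8): P = [1, 3, 7] / [2, 5] / [4, 6] / [8];  Q = [1, 5, 7] / [2, 6] / [3, 8] / [4]
Final shape: (3, 2, 2, 1).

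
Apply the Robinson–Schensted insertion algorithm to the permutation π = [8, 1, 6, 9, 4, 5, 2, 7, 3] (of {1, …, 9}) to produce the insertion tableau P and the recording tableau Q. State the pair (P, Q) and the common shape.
P = [1, 2, 3, 7] / [4, 5] / [6, 9] / [8];  Q = [1, 3, 4, 8] / [2, 6] / [5, 9] / [7];  common shape = (4, 2, 2, 1)

Row-insert the values π_1, π_2, … into P one at a time, bumping the leftmost entry strictly greater than the inserted value down to the next row. The recording tableau Q records, in position (i, j), the step at which that cell was added to P.
  Insert 8 (step 1): P = [8];  Q = [1]
  Insert 1 (step 2): P = [1] / [8];  Q = [1] / [2]
  Insert 6 (step 3): P = [1, 6] / [8];  Q = [1, 3] / [2]
  Insert 9 (step 4): P = [1, 6, 9] / [8];  Q = [1, 3, 4] / [2]
  Insert 4 (step 5): P = [1, 4, 9] / [6] / [8];  Q = [1, 3, 4] / [2] / [5]
  Insert 5 (step 6): P = [1, 4, 5] / [6, 9] / [8];  Q = [1, 3, 4] / [2, 6] / [5]
  Insert 2 (step 7): P = [1, 2, 5] / [4, 9] / [6] / [8];  Q = [1, 3, 4] / [2, 6] / [5] / [7]
  Insert 7 (step 8): P = [1, 2, 5, 7] / [4, 9] / [6] / [8];  Q = [1, 3, 4, 8] / [2, 6] / [5] / [7]
  Insert 3 (step 9): P = [1, 2, 3, 7] / [4, 5] / [6, 9] / [8];  Q = [1, 3, 4, 8] / [2, 6] / [5, 9] / [7]
Final shape: (4, 2, 2, 1).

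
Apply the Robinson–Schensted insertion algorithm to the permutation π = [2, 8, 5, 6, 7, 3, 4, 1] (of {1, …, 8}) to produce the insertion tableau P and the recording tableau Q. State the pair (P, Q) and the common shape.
P = [1, 3, 4, 7] / [2, 6] / [5] / [8];  Q = [1, 2, 4, 5] / [3, 7] / [6] / [8];  common shape = (4, 2, 1, 1)

Row-insert the values π_1, π_2, … into P one at a time, bumping the leftmost entry strictly greater than the inserted value down to the next row. The recording tableau Q records, in position (i, j), the step at which that cell was added to P.
  Insert 2 (step 1): P = [2];  Q = [1]
  Insert 8 (step 2): P = [2, 8];  Q = [1, 2]
  Insert 5 (step 3): P = [2, 5] / [8];  Q = [1, 2] / [3]
  Insert 6 (step 4): P = [2, 5, 6] / [8];  Q = [1, 2, 4] / [3]
  Insert 7 (step 5): P = [2, 5, 6, 7] / [8];  Q = [1, 2, 4, 5] / [3]
  Insert 3 (step 6): P = [2, 3, 6, 7] / [5] / [8];  Q = [1, 2, 4, 5] / [3] / [6]
  Insert 4 (step 7): P = [2, 3, 4, 7] / [5, 6] / [8];  Q = [1, 2, 4, 5] / [3, 7] / [6]
  Insert 1 (step 8): P = [1, 3, 4, 7] / [2, 6] / [5] / [8];  Q = [1, 2, 4, 5] / [3, 7] / [6] / [8]
Final shape: (4, 2, 1, 1).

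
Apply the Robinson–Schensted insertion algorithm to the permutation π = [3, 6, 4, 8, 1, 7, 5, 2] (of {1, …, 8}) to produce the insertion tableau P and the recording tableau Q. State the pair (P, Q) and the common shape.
P = [1, 2, 5] / [3, 4] / [6, 7] / [8];  Q = [1, 2, 4] / [3, 6] / [5, 7] / [8];  common shape = (3, 2, 2, 1)

Row-insert the values π_1, π_2, … into P one at a time, bumping the leftmost entry strictly greater than the inserted value down to the next row. The recording tableau Q records, in position (i, j), the step at which that cell was added to P.
  Insert 3 (step 1): P = [3];  Q = [1]
  Insert 6 (step 2): P = [3, 6];  Q = [1, 2]
  Insert 4 (step 3): P = [3, 4] / [6];  Q = [1, 2] / [3]
  Insert 8 (step 4): P = [3, 4, 8] / [6];  Q = [1, 2, 4] / [3]
  Insert 1 (step 5): P = [1, 4, 8] / [3] / [6];  Q = [1, 2, 4] / [3] / [5]
  Insert 7 (step 6): P = [1, 4, 7] / [3, 8] / [6];  Q = [1, 2, 4] / [3, 6] / [5]
  Insert 5 (step 7): P = [1, 4, 5] / [3, 7] / [6, 8];  Q = [1, 2, 4] / [3, 6] / [5, 7]
  Insert 2 (step 8): P = [1, 2, 5] / [3, 4] / [6, 7] / [8];  Q = [1, 2, 4] / [3, 6] / [5, 7] / [8]
Final shape: (3, 2, 2, 1).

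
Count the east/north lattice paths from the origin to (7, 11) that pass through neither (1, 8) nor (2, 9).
Number of paths = 30291

Inclusion–exclusion. Total paths: C(18, 7) = 31824. Through P₁: C(9, 1)·C(9, 6) = 756. Through P₂: C(11, 2)·C(7, 5) = 1155. Since P₁ is strictly southwest of P₂, a monotone path through both must visit P₁ then P₂; paths through both = C(9, 1)·C(2, 1)·C(7, 5) = 378. Avoid both = 31824 − 756 − 1155 + 378 = 30291.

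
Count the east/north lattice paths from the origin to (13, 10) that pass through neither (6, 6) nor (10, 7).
Number of paths = 542586

Inclusion–exclusion. Total paths: C(23, 13) = 1144066. Through P₁: C(12, 6)·C(11, 7) = 304920. Through P₂: C(17, 10)·C(6, 3) = 388960. Since P₁ is strictly southwest of P₂, a monotone path through both must visit P₁ then P₂; paths through both = C(12, 6)·C(5, 4)·C(6, 3) = 92400. Avoid both = 1144066 − 304920 − 388960 + 92400 = 542586.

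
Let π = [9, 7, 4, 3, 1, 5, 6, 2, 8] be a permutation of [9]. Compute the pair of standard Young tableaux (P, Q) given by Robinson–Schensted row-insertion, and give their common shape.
P = [1, 2, 6, 8] / [3, 5] / [4] / [7] / [9];  Q = [1, 6, 7, 9] / [2, 8] / [3] / [4] / [5];  common shape = (4, 2, 1, 1, 1)

Row-insert the values π_1, π_2, … into P one at a time, bumping the leftmost entry strictly greater than the inserted value down to the next row. The recording tableau Q records, in position (i, j), the step at which that cell was added to P.
  Insert 9 (step 1): P = [9];  Q = [1]
  Insert 7 (step 2): P = [7] / [9];  Q = [1] / [2]
  Insert 4 (step 3): P = [4] / [7] / [9];  Q = [1] / [2] / [3]
  Insert 3 (step 4): P = [3] / [4] / [7] / [9];  Q = [1] / [2] / [3] / [4]
  Insert 1 (step 5): P = [1] / [3] / [4] / [7] / [9];  Q = [1] / [2] / [3] / [4] / [5]
  Insert 5 (step 6): P = [1, 5] / [3] / [4] / [7] / [9];  Q = [1, 6] / [2] / [3] / [4] / [5]
  Insert 6 (step 7): P = [1, 5, 6] / [3] / [4] / [7] / [9];  Q = [1, 6, 7] / [2] / [3] / [4] / [5]
  Insert 2 (step 8): P = [1, 2, 6] / [3, 5] / [4] / [7] / [9];  Q = [1, 6, 7] / [2, 8] / [3] / [4] / [5]
  Insert 8 (step 9): P = [1, 2, 6, 8] / [3, 5] / [4] / [7] / [9];  Q = [1, 6, 7, 9] / [2, 8] / [3] / [4] / [5]
Final shape: (4, 2, 1, 1, 1).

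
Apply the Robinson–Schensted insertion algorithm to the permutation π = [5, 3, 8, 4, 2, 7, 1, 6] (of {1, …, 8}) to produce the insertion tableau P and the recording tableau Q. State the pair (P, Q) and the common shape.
P = [1, 4, 6] / [2, 7] / [3, 8] / [5];  Q = [1, 3, 6] / [2, 4] / [5, 8] / [7];  common shape = (3, 2, 2, 1)

Row-insert the values π_1, π_2, … into P one at a time, bumping the leftmost entry strictly greater than the inserted value down to the next row. The recording tableau Q records, in position (i, j), the step at which that cell was added to P.
  Insert 5 (step 1): P = [5];  Q = [1]
  Insert 3 (step 2): P = [3] / [5];  Q = [1] / [2]
  Insert 8 (step 3): P = [3, 8] / [5];  Q = [1, 3] / [2]
  Insert 4 (step 4): P = [3, 4] / [5, 8];  Q = [1, 3] / [2, 4]
  Insert 2 (step 5): P = [2, 4] / [3, 8] / [5];  Q = [1, 3] / [2, 4] / [5]
  Insert 7 (step 6): P = [2, 4, 7] / [3, 8] / [5];  Q = [1, 3, 6] / [2, 4] / [5]
  Insert 1 (step 7): P = [1, 4, 7] / [2, 8] / [3] / [5];  Q = [1, 3, 6] / [2, 4] / [5] / [7]
  Insert 6 (step 8): P = [1, 4, 6] / [2, 7] / [3, 8] / [5];  Q = [1, 3, 6] / [2, 4] / [5, 8] / [7]
Final shape: (3, 2, 2, 1).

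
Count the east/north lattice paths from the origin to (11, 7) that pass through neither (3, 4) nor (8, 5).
Number of paths = 15279

Inclusion–exclusion. Total paths: C(18, 11) = 31824. Through P₁: C(7, 3)·C(11, 8) = 5775. Through P₂: C(13, 8)·C(5, 3) = 12870. Since P₁ is strictly southwest of P₂, a monotone path through both must visit P₁ then P₂; paths through both = C(7, 3)·C(6, 5)·C(5, 3) = 2100. Avoid both = 31824 − 5775 − 12870 + 2100 = 15279.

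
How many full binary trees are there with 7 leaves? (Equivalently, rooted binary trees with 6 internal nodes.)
C_6 = 132

These full binary trees are counted by the Catalan number C_n = (1/(n + 1)) · C(2n, n). For n = 6: C_6 = (1/7) · C(12, 6) = 924/7 = 132.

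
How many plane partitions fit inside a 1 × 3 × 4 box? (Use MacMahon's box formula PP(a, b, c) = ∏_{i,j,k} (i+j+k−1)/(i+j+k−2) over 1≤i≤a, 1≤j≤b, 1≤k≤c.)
PP(1, 3, 4) = 35

Evaluate the triple product over i = 1..1, j = 1..3, k = 1..4. The factors are (2/1) · (3/2) · (4/3) · (5/4) · (3/2) · (4/3) · (5/4) · (6/5) · … (12 factors total). The numerators and denominators telescope so the product is an integer; carrying out the multiplication exactly gives PP(1, 3, 4) = 35.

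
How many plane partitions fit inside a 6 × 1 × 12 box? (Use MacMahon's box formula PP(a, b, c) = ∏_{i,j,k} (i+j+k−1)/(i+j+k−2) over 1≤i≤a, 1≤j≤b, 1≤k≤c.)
PP(6, 1, 12) = 18564

Evaluate the triple product over i = 1..6, j = 1..1, k = 1..12. The factors are (2/1) · (3/2) · (4/3) · (5/4) · (6/5) · (7/6) · (8/7) · (9/8) · … (72 factors total). The numerators and denominators telescope so the product is an integer; carrying out the multiplication exactly gives PP(6, 1, 12) = 18564.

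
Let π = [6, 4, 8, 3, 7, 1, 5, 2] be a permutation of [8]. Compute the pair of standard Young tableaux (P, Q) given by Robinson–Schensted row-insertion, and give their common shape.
P = [1, 2] / [3, 5] / [4, 7] / [6, 8];  Q = [1, 3] / [2, 5] / [4, 7] / [6, 8];  common shape = (2, 2, 2, 2)

Row-insert the values π_1, π_2, … into P one at a time, bumping the leftmost entry strictly greater than the inserted value down to the next row. The recording tableau Q records, in position (i, j), the step at which that cell was added to P.
  Insert 6 (step 1): P = [6];  Q = [1]
  Insert 4 (step 2): P = [4] / [6];  Q = [1] / [2]
  Insert 8 (step 3): P = [4, 8] / [6];  Q = [1, 3] / [2]
  Insert 3 (step 4): P = [3, 8] / [4] / [6];  Q = [1, 3] / [2] / [4]
  Insert 7 (step 5): P = [3, 7] / [4, 8] / [6];  Q = [1, 3] / [2, 5] / [4]
  Insert 1 (step 6): P = [1, 7] / [3, 8] / [4] / [6];  Q = [1, 3] / [2, 5] / [4] / [6]
  Insert 5 (step 7): P = [1, 5] / [3, 7] / [4, 8] / [6];  Q = [1, 3] / [2, 5] / [4, 7] / [6]
  Insert 2 (step 8): P = [1, 2] / [3, 5] / [4, 7] / [6, 8];  Q = [1, 3] / [2, 5] / [4, 7] / [6, 8]
Final shape: (2, 2, 2, 2).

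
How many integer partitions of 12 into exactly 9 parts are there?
p(12, 9 parts) = 3

Partitions of n into exactly k parts ↔ partitions of n − k into at most k parts (subtract 1 from each part). For n = 12, k = 9, the partitions are: 4+1+1+1+1+1+1+1+1, 3+2+1+1+1+1+1+1+1, 2+2+2+1+1+1+1+1+1. Count = 3.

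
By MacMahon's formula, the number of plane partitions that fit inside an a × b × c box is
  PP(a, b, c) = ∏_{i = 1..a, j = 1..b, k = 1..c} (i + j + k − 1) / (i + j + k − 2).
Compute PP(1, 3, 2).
PP(1, 3, 2) = 10

Evaluate the triple product over i = 1..1, j = 1..3, k = 1..2. The factors are (2/1) · (3/2) · (3/2) · (4/3) · (4/3) · (5/4). The numerators and denominators telescope so the product is an integer; carrying out the multiplication exactly gives PP(1, 3, 2) = 10.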